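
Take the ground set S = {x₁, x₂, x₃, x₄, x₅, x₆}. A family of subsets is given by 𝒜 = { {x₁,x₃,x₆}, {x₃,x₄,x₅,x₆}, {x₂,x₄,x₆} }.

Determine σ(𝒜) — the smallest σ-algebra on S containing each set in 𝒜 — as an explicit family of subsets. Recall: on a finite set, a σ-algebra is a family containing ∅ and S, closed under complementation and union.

Start: 𝒜 ∪ {∅, S} = { ∅, {x₁,x₃,x₆}, {x₂,x₄,x₆}, {x₃,x₄,x₅,x₆}, S }.
Step 1 adds 6:
  {x₁,x₂}  = S∖{x₃,x₄,x₅,x₆}
  {x₁,x₃,x₅}  = S∖{x₂,x₄,x₆}
  {x₂,x₄,x₅}  = S∖{x₁,x₃,x₆}
  {x₁,x₂,x₃,x₄,x₆}  = {x₂,x₄,x₆} ∪ {x₁,x₃,x₆}
  {x₁,x₃,x₄,x₅,x₆}  = {x₁,x₃,x₆} ∪ {x₃,x₄,x₅,x₆}
  {x₂,x₃,x₄,x₅,x₆}  = {x₂,x₄,x₆} ∪ {x₃,x₄,x₅,x₆}
  |family| = 11
Step 2: +10 →
  {x₁}  = S∖{x₂,x₃,x₄,x₅,x₆}
  {x₂}  = S∖{x₁,x₃,x₄,x₅,x₆}
  {x₅}  = S∖{x₁,x₂,x₃,x₄,x₆}
  {x₁,x₂,x₃,x₅}  = {x₁,x₂} ∪ {x₁,x₃,x₅}
  {x₁,x₂,x₃,x₆}  = {x₁,x₂} ∪ {x₁,x₃,x₆}
  {x₁,x₂,x₄,x₅}  = {x₁,x₂} ∪ {x₂,x₄,x₅}
  {x₁,x₂,x₄,x₆}  = {x₂,x₄,x₆} ∪ {x₁,x₂}
  {x₁,x₃,x₅,x₆}  = {x₁,x₃,x₆} ∪ {x₁,x₃,x₅}
  {x₂,x₄,x₅,x₆}  = {x₂,x₄,x₆} ∪ {x₂,x₄,x₅}
  {x₁,x₂,x₃,x₄,x₅}  = {x₁,x₃,x₅} ∪ {x₂,x₄,x₅}
  |family| = 21
Step 3 (12 new):
  {x₆}  = S∖{x₁,x₂,x₃,x₄,x₅}
  {x₁,x₃}  = S∖{x₂,x₄,x₅,x₆}
  {x₁,x₅}  = {x₅} ∪ {x₁}
  {x₂,x₄}  = S∖{x₁,x₃,x₅,x₆}
  {x₂,x₅}  = {x₂} ∪ {x₅}
  {x₃,x₅}  = S∖{x₁,x₂,x₄,x₆}
  {x₃,x₆}  = S∖{x₁,x₂,x₄,x₅}
  {x₄,x₅}  = S∖{x₁,x₂,x₃,x₆}
  {x₄,x₆}  = S∖{x₁,x₂,x₃,x₅}
  {x₁,x₂,x₅}  = {x₁,x₂} ∪ {x₅}
  {x₁,x₂,x₃,x₅,x₆}  = {x₁,x₃,x₆} ∪ {x₁,x₂,x₃,x₅}
  {x₁,x₂,x₄,x₅,x₆}  = {x₂,x₄,x₆} ∪ {x₁,x₂,x₄,x₅}
  |family| = 33
Step 4 adds 26:
  {x₃}  = S∖{x₁,x₂,x₄,x₅,x₆}
  {x₄}  = S∖{x₁,x₂,x₃,x₅,x₆}
  {x₁,x₆}  = {x₆} ∪ {x₁}
  {x₂,x₆}  = {x₂} ∪ {x₆}
  {x₅,x₆}  = {x₆} ∪ {x₅}
  {x₁,x₂,x₃}  = {x₁,x₂} ∪ {x₁,x₃}
  {x₁,x₂,x₄}  = {x₁,x₂} ∪ {x₂,x₄}
  {x₁,x₂,x₆}  = {x₁,x₂} ∪ {x₆}
  {x₁,x₄,x₅}  = {x₄,x₅} ∪ {x₁,x₅}
  {x₁,x₄,x₆}  = {x₄,x₆} ∪ {x₁}
  {x₁,x₅,x₆}  = {x₆} ∪ {x₁,x₅}
  {x₂,x₃,x₅}  = {x₂,x₅} ∪ {x₃,x₅}
  {x₂,x₃,x₆}  = {x₂} ∪ {x₃,x₆}
  {x₂,x₅,x₆}  = {x₂,x₅} ∪ {x₆}
  {x₃,x₄,x₅}  = {x₄,x₅} ∪ {x₃,x₅}
  {x₃,x₄,x₆}  = S∖{x₁,x₂,x₅}
  {x₃,x₅,x₆}  = {x₆} ∪ {x₃,x₅}
  {x₄,x₅,x₆}  = {x₆} ∪ {x₄,x₅}
  {x₁,x₂,x₃,x₄}  = {x₁,x₃} ∪ {x₂,x₄}
  {x₁,x₂,x₅,x₆}  = {x₆} ∪ {x₁,x₂,x₅}
  {x₁,x₃,x₄,x₅}  = {x₁,x₃,x₅} ∪ {x₄,x₅}
  {x₁,x₃,x₄,x₆}  = S∖{x₂,x₅}
  {x₁,x₄,x₅,x₆}  = {x₁,x₅} ∪ {x₄,x₆}
  {x₂,x₃,x₄,x₅}  = {x₃,x₅} ∪ {x₂,x₄}
  {x₂,x₃,x₄,x₆}  = S∖{x₁,x₅}
  {x₂,x₃,x₅,x₆}  = {x₂,x₅} ∪ {x₃,x₆}
  |family| = 59
Step 5 adds 5:
  {x₁,x₄}  = S∖{x₂,x₃,x₅,x₆}
  {x₂,x₃}  = S∖{x₁,x₄,x₅,x₆}
  {x₃,x₄}  = S∖{x₁,x₂,x₅,x₆}
  {x₁,x₃,x₄}  = S∖{x₂,x₅,x₆}
  {x₂,x₃,x₄}  = S∖{x₁,x₅,x₆}
  |family| = 64
After Step 6 the family is unchanged; done.

|σ(𝒜)| = 64.  σ(𝒜) = { ∅, {x₁}, {x₂}, {x₃}, {x₄}, {x₅}, {x₆}, {x₁,x₂}, {x₁,x₃}, {x₁,x₄}, {x₁,x₅}, {x₁,x₆}, {x₂,x₃}, {x₂,x₄}, {x₂,x₅}, {x₂,x₆}, {x₃,x₄}, {x₃,x₅}, {x₃,x₆}, {x₄,x₅}, {x₄,x₆}, {x₅,x₆}, {x₁,x₂,x₃}, {x₁,x₂,x₄}, {x₁,x₂,x₅}, {x₁,x₂,x₆}, {x₁,x₃,x₄}, {x₁,x₃,x₅}, {x₁,x₃,x₆}, {x₁,x₄,x₅}, {x₁,x₄,x₆}, {x₁,x₅,x₆}, {x₂,x₃,x₄}, {x₂,x₃,x₅}, {x₂,x₃,x₆}, {x₂,x₄,x₅}, {x₂,x₄,x₆}, {x₂,x₅,x₆}, {x₃,x₄,x₅}, {x₃,x₄,x₆}, {x₃,x₅,x₆}, {x₄,x₅,x₆}, {x₁,x₂,x₃,x₄}, {x₁,x₂,x₃,x₅}, {x₁,x₂,x₃,x₆}, {x₁,x₂,x₄,x₅}, {x₁,x₂,x₄,x₆}, {x₁,x₂,x₅,x₆}, {x₁,x₃,x₄,x₅}, {x₁,x₃,x₄,x₆}, {x₁,x₃,x₅,x₆}, {x₁,x₄,x₅,x₆}, {x₂,x₃,x₄,x₅}, {x₂,x₃,x₄,x₆}, {x₂,x₃,x₅,x₆}, {x₂,x₄,x₅,x₆}, {x₃,x₄,x₅,x₆}, {x₁,x₂,x₃,x₄,x₅}, {x₁,x₂,x₃,x₄,x₆}, {x₁,x₂,x₃,x₅,x₆}, {x₁,x₂,x₄,x₅,x₆}, {x₁,x₃,x₄,x₅,x₆}, {x₂,x₃,x₄,x₅,x₆}, S }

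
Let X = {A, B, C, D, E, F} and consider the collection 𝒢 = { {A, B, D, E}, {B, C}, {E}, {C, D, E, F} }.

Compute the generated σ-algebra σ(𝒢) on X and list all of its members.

Begin from { {}, {E}, {B, C}, {A, B, D, E}, {C, D, E, F}, X } (that is, 𝒢 plus ∅ and X).
Step 1 (7 new):
  {A, B}  = ᶜ of {C, D, E, F}
  {C, F}  = ᶜ of {A, B, D, E}
  {B, C, E}  = {B, C} ∪ {E}
  {A, D, E, F}  = ᶜ of {B, C}
  {A, B, C, D, E}  = {B, C} ∪ {A, B, D, E}
  {A, B, C, D, F}  = ᶜ of {E}
  {B, C, D, E, F}  = {B, C} ∪ {C, D, E, F}
  (now 13)
Step 2: +12 →
  {A}  = ᶜ of {B, C, D, E, F}
  {F}  = ᶜ of {A, B, C, D, E}
  {A, B, C}  = {A, B} ∪ {B, C}
  {A, B, E}  = {A, B} ∪ {E}
  {A, D, F}  = ᶜ of {B, C, E}
  {B, C, F}  = {B, C} ∪ {C, F}
  {C, E, F}  = {E} ∪ {C, F}
  {A, B, C, E}  = {A, B} ∪ {B, C, E}
  {A, B, C, F}  = {A, B} ∪ {C, F}
  {B, C, E, F}  = {B, C, E} ∪ {C, F}
  {A, B, D, E, F}  = {A, B} ∪ {A, D, E, F}
  {A, C, D, E, F}  = {C, D, E, F} ∪ {A, D, E, F}
  (now 25)
Step 3: 19 new —
  {B}  = ᶜ of {A, C, D, E, F}
  {C}  = ᶜ of {A, B, D, E, F}
  {A, D}  = ᶜ of {B, C, E, F}
  {A, E}  = {E} ∪ {A}
  {A, F}  = {F} ∪ {A}
  {D, E}  = ᶜ of {A, B, C, F}
  {D, F}  = ᶜ of {A, B, C, E}
  {E, F}  = {F} ∪ {E}
  {A, B, D}  = ᶜ of {C, E, F}
  {A, B, F}  = {A, B} ∪ {F}
  {A, C, F}  = {C, F} ∪ {A}
  {A, D, E}  = ᶜ of {B, C, F}
  {C, D, F}  = ᶜ of {A, B, E}
  {D, E, F}  = ᶜ of {A, B, C}
  {A, B, D, F}  = {A, D, F} ∪ {A, B}
  {A, B, E, F}  = {F} ∪ {A, B, E}
  {A, C, D, F}  = {A, D, F} ∪ {C, F}
  {A, C, E, F}  = {C, E, F} ∪ {A}
  {A, B, C, E, F}  = {B, C, E, F} ∪ {A, B, C}
  (now 44)
Step 4 (19 new):
  {D}  = ᶜ of {A, B, C, E, F}
  {A, C}  = {C} ∪ {A}
  {B, D}  = ᶜ of {A, C, E, F}
  {B, E}  = ᶜ of {A, C, D, F}
  {B, F}  = {B} ∪ {F}
  {C, D}  = ᶜ of {A, B, E, F}
  {C, E}  = ᶜ of {A, B, D, F}
  {A, C, D}  = {C} ∪ {A, D}
  {A, C, E}  = {C} ∪ {A, E}
  {A, E, F}  = {A, F} ∪ {E, F}
  {B, D, E}  = ᶜ of {A, C, F}
  {B, D, F}  = {B} ∪ {D, F}
  {B, E, F}  = {B} ∪ {E, F}
  {C, D, E}  = ᶜ of {A, B, F}
  {A, B, C, D}  = ᶜ of {E, F}
  {A, C, D, E}  = {C} ∪ {A, D, E}
  {B, C, D, E}  = ᶜ of {A, F}
  {B, C, D, F}  = ᶜ of {A, E}
  {B, D, E, F}  = {B} ∪ {D, E, F}
  (now 63)
Step 5 (1 new):
  {B, C, D}  = ᶜ of {A, E, F}
  (now 64)
Step 6: no new sets; the family is a σ-algebra.

Therefore σ(𝒢) = { {}, {A}, {B}, {C}, {D}, {E}, {F}, {A, B}, {A, C}, {A, D}, {A, E}, {A, F}, {B, C}, {B, D}, {B, E}, {B, F}, {C, D}, {C, E}, {C, F}, {D, E}, {D, F}, {E, F}, {A, B, C}, {A, B, D}, {A, B, E}, {A, B, F}, {A, C, D}, {A, C, E}, {A, C, F}, {A, D, E}, {A, D, F}, {A, E, F}, {B, C, D}, {B, C, E}, {B, C, F}, {B, D, E}, {B, D, F}, {B, E, F}, {C, D, E}, {C, D, F}, {C, E, F}, {D, E, F}, {A, B, C, D}, {A, B, C, E}, {A, B, C, F}, {A, B, D, E}, {A, B, D, F}, {A, B, E, F}, {A, C, D, E}, {A, C, D, F}, {A, C, E, F}, {A, D, E, F}, {B, C, D, E}, {B, C, D, F}, {B, C, E, F}, {B, D, E, F}, {C, D, E, F}, {A, B, C, D, E}, {A, B, C, D, F}, {A, B, C, E, F}, {A, B, D, E, F}, {A, C, D, E, F}, {B, C, D, E, F}, X } (|σ(𝒢)| = 64).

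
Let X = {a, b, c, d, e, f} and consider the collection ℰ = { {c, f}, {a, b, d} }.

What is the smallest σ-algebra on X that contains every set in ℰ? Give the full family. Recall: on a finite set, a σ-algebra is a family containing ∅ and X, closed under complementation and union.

σ(ℰ) (8 sets): { {}, {e}, {c, f}, {a, b, d}, {c, e, f}, {a, b, d, e}, {a, b, c, d, f}, X }

Check:
Take S₀ = ℰ ∪ {∅, X} = { {}, {c, f}, {a, b, d}, X }.
Iteration 1. New:
  {c, e, f}  = ᶜ of {a, b, d}
  {a, b, d, e}  = ᶜ of {c, f}
  {a, b, c, d, f}  = {a, b, d} ∪ {c, f}
  |family| = 7
Iteration 2 adds 1:
  {e}  = ᶜ of {a, b, c, d, f}
  |family| = 8
Iteration 3 adds nothing — fixpoint reached.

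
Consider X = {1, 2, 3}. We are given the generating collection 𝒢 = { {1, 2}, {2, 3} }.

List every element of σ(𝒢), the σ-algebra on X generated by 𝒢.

Take S₀ = 𝒢 ∪ {∅, X} = { {}, {1, 2}, {2, 3}, X }.
Round 1 (2 new):
  {1}  = X∖{2, 3}
  {3}  = X∖{1, 2}
  — 6 sets.
Round 2 adds 1:
  {1, 3}  = {3} ∪ {1}
  — 7 sets.
Round 3. New:
  {2}  = X∖{1, 3}
  — 8 sets.
Round 4: already closed under ᶜ and ∪.

|σ(𝒢)| = 8.  σ(𝒢) = { {}, {1}, {2}, {3}, {1, 2}, {1, 3}, {2, 3}, X }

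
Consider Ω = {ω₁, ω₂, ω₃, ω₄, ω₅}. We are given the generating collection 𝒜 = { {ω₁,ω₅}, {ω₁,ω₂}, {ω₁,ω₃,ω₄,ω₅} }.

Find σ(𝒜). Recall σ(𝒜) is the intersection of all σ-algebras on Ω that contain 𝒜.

Seed the family with 𝒜 together with ∅ and Ω: { {}, {ω₁,ω₂}, {ω₁,ω₅}, {ω₁,ω₃,ω₄,ω₅}, Ω }.
Iteration 1 adds 4:
  {ω₂}  = ᶜ of {ω₁,ω₃,ω₄,ω₅}
  {ω₁,ω₂,ω₅}  = {ω₁,ω₂} ∪ {ω₁,ω₅}
  {ω₂,ω₃,ω₄}  = ᶜ of {ω₁,ω₅}
  {ω₃,ω₄,ω₅}  = ᶜ of {ω₁,ω₂}
  |family| = 9
Iteration 2: +3 →
  {ω₃,ω₄}  = ᶜ of {ω₁,ω₂,ω₅}
  {ω₁,ω₂,ω₃,ω₄}  = {ω₂,ω₃,ω₄} ∪ {ω₁,ω₂}
  {ω₂,ω₃,ω₄,ω₅}  = {ω₃,ω₄,ω₅} ∪ {ω₂,ω₃,ω₄}
  |family| = 12
Iteration 3: 2 new —
  {ω₁}  = ᶜ of {ω₂,ω₃,ω₄,ω₅}
  {ω₅}  = ᶜ of {ω₁,ω₂,ω₃,ω₄}
  |family| = 14
Iteration 4 adds 2:
  {ω₂,ω₅}  = {ω₂} ∪ {ω₅}
  {ω₁,ω₃,ω₄}  = {ω₃,ω₄} ∪ {ω₁}
  |family| = 16
Iteration 5: closed — nothing new.

|σ(𝒜)| = 16.  σ(𝒜) = { {}, {ω₁}, {ω₂}, {ω₅}, {ω₁,ω₂}, {ω₁,ω₅}, {ω₂,ω₅}, {ω₃,ω₄}, {ω₁,ω₂,ω₅}, {ω₁,ω₃,ω₄}, {ω₂,ω₃,ω₄}, {ω₃,ω₄,ω₅}, {ω₁,ω₂,ω₃,ω₄}, {ω₁,ω₃,ω₄,ω₅}, {ω₂,ω₃,ω₄,ω₅}, Ω }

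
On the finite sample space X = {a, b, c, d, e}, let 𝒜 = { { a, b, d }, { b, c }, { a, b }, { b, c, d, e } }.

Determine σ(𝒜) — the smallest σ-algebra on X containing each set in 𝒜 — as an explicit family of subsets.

Start: 𝒜 ∪ {∅, X} = { {  }, { a, b }, { b, c }, { a, b, d }, { b, c, d, e }, X }.
Pass 1: 6 new —
  { a }  = complement { b, c, d, e }
  { c, e }  = complement { a, b, d }
  { a, b, c }  = { b, c } ∪ { a, b }
  { a, d, e }  = complement { b, c }
  { c, d, e }  = complement { a, b }
  { a, b, c, d }  = { b, c } ∪ { a, b, d }
  — 12 sets.
Pass 2. New:
  { e }  = complement { a, b, c, d }
  { d, e }  = complement { a, b, c }
  { a, c, e }  = { c, e } ∪ { a }
  { b, c, e }  = { b, c } ∪ { c, e }
  { a, b, c, e }  = { a, b, c } ∪ { c, e }
  { a, b, d, e }  = { a, d, e } ∪ { a, b }
  { a, c, d, e }  = { a, d, e } ∪ { c, d, e }
  — 19 sets.
Pass 3: +7 →
  { b }  = complement { a, c, d, e }
  { c }  = complement { a, b, d, e }
  { d }  = complement { a, b, c, e }
  { a, d }  = complement { b, c, e }
  { a, e }  = { e } ∪ { a }
  { b, d }  = complement { a, c, e }
  { a, b, e }  = { a, b } ∪ { e }
  — 26 sets.
Pass 4 (6 new):
  { a, c }  = { c } ∪ { a }
  { b, e }  = { b } ∪ { e }
  { c, d }  = complement { a, b, e }
  { a, c, d }  = { c } ∪ { a, d }
  { b, c, d }  = complement { a, e }
  { b, d, e }  = { b } ∪ { d, e }
  — 32 sets.
After Pass 5 the family is unchanged; done.

Hence σ(𝒜) has 32 members: { {  }, { a }, { b }, { c }, { d }, { e }, { a, b }, { a, c }, { a, d }, { a, e }, { b, c }, { b, d }, { b, e }, { c, d }, { c, e }, { d, e }, { a, b, c }, { a, b, d }, { a, b, e }, { a, c, d }, { a, c, e }, { a, d, e }, { b, c, d }, { b, c, e }, { b, d, e }, { c, d, e }, { a, b, c, d }, { a, b, c, e }, { a, b, d, e }, { a, c, d, e }, { b, c, d, e }, X }.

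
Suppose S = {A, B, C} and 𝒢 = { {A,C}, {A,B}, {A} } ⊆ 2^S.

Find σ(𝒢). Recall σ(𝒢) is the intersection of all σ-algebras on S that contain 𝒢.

σ(𝒢) = { ∅, {A}, {B}, {C}, {A,B}, {A,C}, {B,C}, S }

Working:
Take S₀ = 𝒢 ∪ {∅, S} = { ∅, {A}, {A,B}, {A,C}, S }.
Iteration 1: +3 →
  {B}  = ᶜ of {A,C}
  {C}  = ᶜ of {A,B}
  {B,C}  = ᶜ of {A}
Iteration 2: closed — nothing new.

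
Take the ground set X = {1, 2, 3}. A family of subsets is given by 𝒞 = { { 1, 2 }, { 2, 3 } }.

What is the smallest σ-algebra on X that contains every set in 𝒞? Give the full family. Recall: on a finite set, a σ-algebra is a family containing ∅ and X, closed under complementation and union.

Seed the family with 𝒞 together with ∅ and X: { {  }, { 1, 2 }, { 2, 3 }, X }.
Round 1: +2 →
  { 1 }  = { 2, 3 }ᶜ
  { 3 }  = { 1, 2 }ᶜ
  — 6 sets.
Round 2: +1 →
  { 1, 3 }  = { 3 } ∪ { 1 }
  — 7 sets.
Round 3 adds 1:
  { 2 }  = { 1, 3 }ᶜ
  — 8 sets.
After Round 4 the family is unchanged; done.

Hence σ(𝒞) has 8 members: { {  }, { 1 }, { 2 }, { 3 }, { 1, 2 }, { 1, 3 }, { 2, 3 }, X }.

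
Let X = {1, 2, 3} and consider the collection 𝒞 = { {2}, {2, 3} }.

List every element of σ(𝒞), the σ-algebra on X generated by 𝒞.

Initial family (4 sets): { ∅, {2}, {2, 3}, X }.
Iteration 1 (2 new):
  {1}  = X∖{2, 3}
  {1, 3}  = X∖{2}
  [6 total]
Iteration 2: 1 new —
  {1, 2}  = {2} ∪ {1}
  [7 total]
Iteration 3. New:
  {3}  = X∖{1, 2}
  [8 total]
Iteration 4 adds nothing — fixpoint reached.

σ(𝒞) = { ∅, {1}, {2}, {3}, {1, 2}, {1, 3}, {2, 3}, X }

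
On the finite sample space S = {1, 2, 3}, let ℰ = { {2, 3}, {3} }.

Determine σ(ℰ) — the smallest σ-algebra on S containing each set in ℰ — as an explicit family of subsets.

Seed the family with ℰ together with ∅ and S: { ∅, {3}, {2, 3}, S }.
Iteration 1 adds 2:
  {1}  = ᶜ of {2, 3}
  {1, 2}  = ᶜ of {3}
  |family| = 6
Iteration 2. New:
  {1, 3}  = {3} ∪ {1}
  |family| = 7
Iteration 3. New:
  {2}  = ᶜ of {1, 3}
  |family| = 8
Iteration 4: closed — nothing new.

σ(ℰ) = { ∅, {1}, {2}, {3}, {1, 2}, {1, 3}, {2, 3}, S }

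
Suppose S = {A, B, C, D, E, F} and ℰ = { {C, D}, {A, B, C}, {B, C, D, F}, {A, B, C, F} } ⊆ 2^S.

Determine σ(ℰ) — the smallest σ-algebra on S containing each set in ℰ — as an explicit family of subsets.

σ(ℰ) (64 sets): { {}, {A}, {B}, {C}, {D}, {E}, {F}, {A, B}, {A, C}, {A, D}, {A, E}, {A, F}, {B, C}, {B, D}, {B, E}, {B, F}, {C, D}, {C, E}, {C, F}, {D, E}, {D, F}, {E, F}, {A, B, C}, {A, B, D}, {A, B, E}, {A, B, F}, {A, C, D}, {A, C, E}, {A, C, F}, {A, D, E}, {A, D, F}, {A, E, F}, {B, C, D}, {B, C, E}, {B, C, F}, {B, D, E}, {B, D, F}, {B, E, F}, {C, D, E}, {C, D, F}, {C, E, F}, {D, E, F}, {A, B, C, D}, {A, B, C, E}, {A, B, C, F}, {A, B, D, E}, {A, B, D, F}, {A, B, E, F}, {A, C, D, E}, {A, C, D, F}, {A, C, E, F}, {A, D, E, F}, {B, C, D, E}, {B, C, D, F}, {B, C, E, F}, {B, D, E, F}, {C, D, E, F}, {A, B, C, D, E}, {A, B, C, D, F}, {A, B, C, E, F}, {A, B, D, E, F}, {A, C, D, E, F}, {B, C, D, E, F}, S }

Check:
Initial family (6 sets): { {}, {C, D}, {A, B, C}, {A, B, C, F}, {B, C, D, F}, S }.
Step 1. New:
  {A, E}  = S∖{B, C, D, F}
  {D, E}  = S∖{A, B, C, F}
  {D, E, F}  = S∖{A, B, C}
  {A, B, C, D}  = {C, D} ∪ {A, B, C}
  {A, B, E, F}  = S∖{C, D}
  {A, B, C, D, F}  = {C, D} ∪ {A, B, C, F}
  — 12 sets.
Step 2. New:
  {E}  = S∖{A, B, C, D, F}
  {E, F}  = S∖{A, B, C, D}
  {A, D, E}  = {D, E} ∪ {A, E}
  {C, D, E}  = {C, D} ∪ {D, E}
  {A, B, C, E}  = {A, B, C} ∪ {A, E}
  {A, C, D, E}  = {C, D} ∪ {A, E}
  {A, D, E, F}  = {A, E} ∪ {D, E, F}
  {C, D, E, F}  = {C, D} ∪ {D, E, F}
  {A, B, C, D, E}  = {A, B, C} ∪ {D, E}
  {A, B, C, E, F}  = {A, B, C} ∪ {A, B, E, F}
  {A, B, D, E, F}  = {D, E} ∪ {A, B, E, F}
  {B, C, D, E, F}  = {D, E} ∪ {B, C, D, F}
  — 24 sets.
Step 3: 12 new —
  {A}  = S∖{B, C, D, E, F}
  {C}  = S∖{A, B, D, E, F}
  {D}  = S∖{A, B, C, E, F}
  {F}  = S∖{A, B, C, D, E}
  {A, B}  = S∖{C, D, E, F}
  {B, C}  = S∖{A, D, E, F}
  {B, F}  = S∖{A, C, D, E}
  {D, F}  = S∖{A, B, C, E}
  {A, B, F}  = S∖{C, D, E}
  {A, E, F}  = {E, F} ∪ {A, E}
  {B, C, F}  = S∖{A, D, E}
  {A, C, D, E, F}  = {C, D, E} ∪ {A, D, E, F}
  — 36 sets.
Step 4 (23 new):
  {B}  = S∖{A, C, D, E, F}
  {A, C}  = {A} ∪ {C}
  {A, D}  = {A} ∪ {D}
  {A, F}  = {A} ∪ {F}
  {C, E}  = {E} ∪ {C}
  {C, F}  = {F} ∪ {C}
  {A, B, D}  = {A, B} ∪ {D}
  {A, B, E}  = {A, B} ∪ {E}
  {A, C, D}  = {C, D} ∪ {A}
  {A, C, E}  = {C} ∪ {A, E}
  {A, D, F}  = {A} ∪ {D, F}
  {B, C, D}  = S∖{A, E, F}
  {B, C, E}  = {E} ∪ {B, C}
  {B, D, F}  = {B, F} ∪ {D}
  {B, E, F}  = {E, F} ∪ {B, F}
  {C, D, F}  = {C, D} ∪ {F}
  {C, E, F}  = {E, F} ∪ {C}
  {A, B, D, E}  = {A, D, E} ∪ {A, B}
  {A, B, D, F}  = {A, B} ∪ {D, F}
  {A, C, E, F}  = {C} ∪ {A, E, F}
  {B, C, D, E}  = {C, D, E} ∪ {B, C}
  {B, C, E, F}  = {E, F} ∪ {B, C, F}
  {B, D, E, F}  = {B, F} ∪ {D, E}
  — 59 sets.
Step 5 (5 new):
  {B, D}  = S∖{A, C, E, F}
  {B, E}  = {B} ∪ {E}
  {A, C, F}  = {A, F} ∪ {A, C}
  {B, D, E}  = {B} ∪ {D, E}
  {A, C, D, F}  = {C, D} ∪ {A, F}
  — 64 sets.
Step 6: no new sets; the family is a σ-algebra.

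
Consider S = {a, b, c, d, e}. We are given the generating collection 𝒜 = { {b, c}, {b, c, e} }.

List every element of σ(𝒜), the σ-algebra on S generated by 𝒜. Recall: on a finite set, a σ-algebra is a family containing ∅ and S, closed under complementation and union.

Seed the family with 𝒜 together with ∅ and S: { ∅, {b, c}, {b, c, e}, S }.
Iteration 1 (2 new):
  {a, d}  = ᶜ of {b, c, e}
  {a, d, e}  = ᶜ of {b, c}
Iteration 2 (1 new):
  {a, b, c, d}  = {b, c} ∪ {a, d}
Iteration 3 (1 new):
  {e}  = ᶜ of {a, b, c, d}
Iteration 4: already closed under ᶜ and ∪.

Hence σ(𝒜) has 8 members: { ∅, {e}, {a, d}, {b, c}, {a, d, e}, {b, c, e}, {a, b, c, d}, S }.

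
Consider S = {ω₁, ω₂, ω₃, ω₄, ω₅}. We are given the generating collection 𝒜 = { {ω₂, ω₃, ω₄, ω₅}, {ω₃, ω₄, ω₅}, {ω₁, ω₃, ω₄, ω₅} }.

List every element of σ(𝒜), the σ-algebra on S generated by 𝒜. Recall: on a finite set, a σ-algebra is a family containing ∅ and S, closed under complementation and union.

σ(𝒜) = { {}, {ω₁}, {ω₂}, {ω₁, ω₂}, {ω₃, ω₄, ω₅}, {ω₁, ω₃, ω₄, ω₅}, {ω₂, ω₃, ω₄, ω₅}, S }

Trace:
Begin from { {}, {ω₃, ω₄, ω₅}, {ω₁, ω₃, ω₄, ω₅}, {ω₂, ω₃, ω₄, ω₅}, S } (that is, 𝒜 plus ∅ and S).
Round 1: +3 →
  {ω₁}  = complement {ω₂, ω₃, ω₄, ω₅}
  {ω₂}  = complement {ω₁, ω₃, ω₄, ω₅}
  {ω₁, ω₂}  = complement {ω₃, ω₄, ω₅}
After Round 2 the family is unchanged; done.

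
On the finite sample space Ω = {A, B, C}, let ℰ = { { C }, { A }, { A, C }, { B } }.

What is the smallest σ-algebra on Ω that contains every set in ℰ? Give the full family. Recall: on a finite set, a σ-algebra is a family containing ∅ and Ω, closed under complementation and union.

σ(ℰ) (8 sets): { {  }, { A }, { B }, { C }, { A, B }, { A, C }, { B, C }, Ω }

Derivation:
Initial family (6 sets): { {  }, { A }, { B }, { C }, { A, C }, Ω }.
Step 1 adds 2:
  { A, B }  = { C }ᶜ
  { B, C }  = { A }ᶜ
  — 8 sets.
After Step 2 the family is unchanged; done.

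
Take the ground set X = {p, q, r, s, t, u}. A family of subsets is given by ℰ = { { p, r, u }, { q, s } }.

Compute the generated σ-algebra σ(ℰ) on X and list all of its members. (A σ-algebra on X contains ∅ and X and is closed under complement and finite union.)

Answer: σ(ℰ) = { {  }, { t }, { q, s }, { p, r, u }, { q, s, t }, { p, r, t, u }, { p, q, r, s, u }, X }

Check:
Take S₀ = ℰ ∪ {∅, X} = { {  }, { q, s }, { p, r, u }, X }.
Step 1: 3 new —
  { q, s, t }  = ᶜ of { p, r, u }
  { p, r, t, u }  = ᶜ of { q, s }
  { p, q, r, s, u }  = { p, r, u } ∪ { q, s }
Step 2: 1 new —
  { t }  = ᶜ of { p, q, r, s, u }
Step 3: stable.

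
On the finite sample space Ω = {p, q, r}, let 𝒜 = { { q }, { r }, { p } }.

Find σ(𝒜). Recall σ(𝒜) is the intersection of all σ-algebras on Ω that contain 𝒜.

σ(𝒜) = { {  }, { p }, { q }, { r }, { p, q }, { p, r }, { q, r }, Ω }

Trace:
Start: 𝒜 ∪ {∅, Ω} = { {  }, { p }, { q }, { r }, Ω }.
Round 1: +3 →
  { p, q }  = Ω∖{ r }
  { p, r }  = Ω∖{ q }
  { q, r }  = Ω∖{ p }
  [8 total]
Round 2: no new sets; the family is a σ-algebra.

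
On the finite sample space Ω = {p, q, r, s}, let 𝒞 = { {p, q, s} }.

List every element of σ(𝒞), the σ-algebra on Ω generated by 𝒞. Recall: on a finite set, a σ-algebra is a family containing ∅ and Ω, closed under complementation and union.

Take S₀ = 𝒞 ∪ {∅, Ω} = { {}, {p, q, s}, Ω }.
Round 1: +1 →
  {r}  = ᶜ of {p, q, s}
  |family| = 4
Round 2: no new sets; the family is a σ-algebra.

|σ(𝒞)| = 4.  σ(𝒞) = { {}, {r}, {p, q, s}, Ω }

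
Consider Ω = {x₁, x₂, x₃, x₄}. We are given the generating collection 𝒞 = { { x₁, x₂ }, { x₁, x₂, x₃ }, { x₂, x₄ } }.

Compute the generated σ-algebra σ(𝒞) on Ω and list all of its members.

Take S₀ = 𝒞 ∪ {∅, Ω} = { {}, { x₁, x₂ }, { x₂, x₄ }, { x₁, x₂, x₃ }, Ω }.
Step 1: +4 →
  { x₄ }  = ᶜ of { x₁, x₂, x₃ }
  { x₁, x₃ }  = ᶜ of { x₂, x₄ }
  { x₃, x₄ }  = ᶜ of { x₁, x₂ }
  { x₁, x₂, x₄ }  = { x₁, x₂ } ∪ { x₂, x₄ }
  |family| = 9
Step 2 (3 new):
  { x₃ }  = ᶜ of { x₁, x₂, x₄ }
  { x₁, x₃, x₄ }  = { x₃, x₄ } ∪ { x₁, x₃ }
  { x₂, x₃, x₄ }  = { x₃, x₄ } ∪ { x₂, x₄ }
  |family| = 12
Step 3 adds 2:
  { x₁ }  = ᶜ of { x₂, x₃, x₄ }
  { x₂ }  = ᶜ of { x₁, x₃, x₄ }
  |family| = 14
Step 4: +2 →
  { x₁, x₄ }  = { x₄ } ∪ { x₁ }
  { x₂, x₃ }  = { x₃ } ∪ { x₂ }
  |family| = 16
After Step 5 the family is unchanged; done.

σ(𝒞) = { {}, { x₁ }, { x₂ }, { x₃ }, { x₄ }, { x₁, x₂ }, { x₁, x₃ }, { x₁, x₄ }, { x₂, x₃ }, { x₂, x₄ }, { x₃, x₄ }, { x₁, x₂, x₃ }, { x₁, x₂, x₄ }, { x₁, x₃, x₄ }, { x₂, x₃, x₄ }, Ω }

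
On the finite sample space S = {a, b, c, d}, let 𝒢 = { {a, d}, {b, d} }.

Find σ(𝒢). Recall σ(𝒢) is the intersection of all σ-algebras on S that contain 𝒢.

σ(𝒢) = { {}, {a}, {b}, {c}, {d}, {a, b}, {a, c}, {a, d}, {b, c}, {b, d}, {c, d}, {a, b, c}, {a, b, d}, {a, c, d}, {b, c, d}, S }

Working:
Begin from { {}, {a, d}, {b, d}, S } (that is, 𝒢 plus ∅ and S).
Step 1. New:
  {a, c}  = ᶜ of {b, d}
  {b, c}  = ᶜ of {a, d}
  {a, b, d}  = {b, d} ∪ {a, d}
  [7 total]
Step 2 (4 new):
  {c}  = ᶜ of {a, b, d}
  {a, b, c}  = {b, c} ∪ {a, c}
  {a, c, d}  = {a, d} ∪ {a, c}
  {b, c, d}  = {b, c} ∪ {b, d}
  [11 total]
Step 3 (3 new):
  {a}  = ᶜ of {b, c, d}
  {b}  = ᶜ of {a, c, d}
  {d}  = ᶜ of {a, b, c}
  [14 total]
Step 4: 2 new —
  {a, b}  = {b} ∪ {a}
  {c, d}  = {c} ∪ {d}
  [16 total]
Step 5 adds nothing — fixpoint reached.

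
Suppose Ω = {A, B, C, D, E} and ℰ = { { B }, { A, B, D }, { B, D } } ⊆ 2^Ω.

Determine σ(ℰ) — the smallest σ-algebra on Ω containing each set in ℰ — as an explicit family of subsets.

Initial family (5 sets): { {}, { B }, { B, D }, { A, B, D }, Ω }.
Step 1 (3 new):
  { C, E }  = Ω∖{ A, B, D }
  { A, C, E }  = Ω∖{ B, D }
  { A, C, D, E }  = Ω∖{ B }
  [8 total]
Step 2 adds 3:
  { B, C, E }  = { B } ∪ { C, E }
  { A, B, C, E }  = { A, C, E } ∪ { B }
  { B, C, D, E }  = { C, E } ∪ { B, D }
  [11 total]
Step 3: 3 new —
  { A }  = Ω∖{ B, C, D, E }
  { D }  = Ω∖{ A, B, C, E }
  { A, D }  = Ω∖{ B, C, E }
  [14 total]
Step 4. New:
  { A, B }  = { B } ∪ { A }
  { C, D, E }  = { D } ∪ { C, E }
  [16 total]
Step 5 adds nothing — fixpoint reached.

|σ(ℰ)| = 16.  σ(ℰ) = { {}, { A }, { B }, { D }, { A, B }, { A, D }, { B, D }, { C, E }, { A, B, D }, { A, C, E }, { B, C, E }, { C, D, E }, { A, B, C, E }, { A, C, D, E }, { B, C, D, E }, Ω }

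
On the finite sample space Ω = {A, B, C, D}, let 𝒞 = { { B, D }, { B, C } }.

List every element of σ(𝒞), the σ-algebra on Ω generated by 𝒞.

Begin from { {}, { B, C }, { B, D }, Ω } (that is, 𝒞 plus ∅ and Ω).
Step 1. New:
  { A, C }  = Ω∖{ B, D }
  { A, D }  = Ω∖{ B, C }
  { B, C, D }  = { B, D } ∪ { B, C }
  — 7 sets.
Step 2. New:
  { A }  = Ω∖{ B, C, D }
  { A, B, C }  = { B, C } ∪ { A, C }
  { A, B, D }  = { A, D } ∪ { B, D }
  { A, C, D }  = { A, D } ∪ { A, C }
  — 11 sets.
Step 3: 3 new —
  { B }  = Ω∖{ A, C, D }
  { C }  = Ω∖{ A, B, D }
  { D }  = Ω∖{ A, B, C }
  — 14 sets.
Step 4. New:
  { A, B }  = { B } ∪ { A }
  { C, D }  = { C } ∪ { D }
  — 16 sets.
Step 5: closed — nothing new.

Hence σ(𝒞) has 16 members: { {}, { A }, { B }, { C }, { D }, { A, B }, { A, C }, { A, D }, { B, C }, { B, D }, { C, D }, { A, B, C }, { A, B, D }, { A, C, D }, { B, C, D }, Ω }.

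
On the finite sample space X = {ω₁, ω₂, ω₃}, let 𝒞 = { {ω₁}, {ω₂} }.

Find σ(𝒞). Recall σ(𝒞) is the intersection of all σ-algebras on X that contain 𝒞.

σ(𝒞) = { {}, {ω₁}, {ω₂}, {ω₃}, {ω₁,ω₂}, {ω₁,ω₃}, {ω₂,ω₃}, X }

Working:
Begin from { {}, {ω₁}, {ω₂}, X } (that is, 𝒞 plus ∅ and X).
Pass 1 adds 3:
  {ω₁,ω₂}  = {ω₁} ∪ {ω₂}
  {ω₁,ω₃}  = X∖{ω₂}
  {ω₂,ω₃}  = X∖{ω₁}
  [7 total]
Pass 2 adds 1:
  {ω₃}  = X∖{ω₁,ω₂}
  [8 total]
Pass 3 adds nothing — fixpoint reached.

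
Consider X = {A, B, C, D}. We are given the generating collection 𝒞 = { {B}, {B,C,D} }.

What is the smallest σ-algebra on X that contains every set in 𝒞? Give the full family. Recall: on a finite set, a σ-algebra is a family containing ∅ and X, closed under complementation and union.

Initial family (4 sets): { ∅, {B}, {B,C,D}, X }.
Iteration 1: +2 →
  {A}  = ᶜ of {B,C,D}
  {A,C,D}  = ᶜ of {B}
Iteration 2 adds 1:
  {A,B}  = {B} ∪ {A}
Iteration 3. New:
  {C,D}  = ᶜ of {A,B}
After Iteration 4 the family is unchanged; done.

Therefore σ(𝒞) = { ∅, {A}, {B}, {A,B}, {C,D}, {A,C,D}, {B,C,D}, X } (|σ(𝒞)| = 8).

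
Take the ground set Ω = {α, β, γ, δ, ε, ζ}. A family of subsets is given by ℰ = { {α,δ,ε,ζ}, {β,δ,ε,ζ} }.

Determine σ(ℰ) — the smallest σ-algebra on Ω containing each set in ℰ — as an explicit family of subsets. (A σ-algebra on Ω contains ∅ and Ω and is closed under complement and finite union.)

σ(ℰ) = { ∅, {α}, {β}, {γ}, {α,β}, {α,γ}, {β,γ}, {α,β,γ}, {δ,ε,ζ}, {α,δ,ε,ζ}, {β,δ,ε,ζ}, {γ,δ,ε,ζ}, {α,β,δ,ε,ζ}, {α,γ,δ,ε,ζ}, {β,γ,δ,ε,ζ}, Ω }

Working:
Begin from { ∅, {α,δ,ε,ζ}, {β,δ,ε,ζ}, Ω } (that is, ℰ plus ∅ and Ω).
Pass 1 adds 3:
  {α,γ}  = complement {β,δ,ε,ζ}
  {β,γ}  = complement {α,δ,ε,ζ}
  {α,β,δ,ε,ζ}  = {α,δ,ε,ζ} ∪ {β,δ,ε,ζ}
Pass 2: 4 new —
  {γ}  = complement {α,β,δ,ε,ζ}
  {α,β,γ}  = {β,γ} ∪ {α,γ}
  {α,γ,δ,ε,ζ}  = {α,γ} ∪ {α,δ,ε,ζ}
  {β,γ,δ,ε,ζ}  = {β,δ,ε,ζ} ∪ {β,γ}
Pass 3. New:
  {α}  = complement {β,γ,δ,ε,ζ}
  {β}  = complement {α,γ,δ,ε,ζ}
  {δ,ε,ζ}  = complement {α,β,γ}
Pass 4: +2 →
  {α,β}  = {β} ∪ {α}
  {γ,δ,ε,ζ}  = {γ} ∪ {δ,ε,ζ}
Pass 5: already closed under ᶜ and ∪.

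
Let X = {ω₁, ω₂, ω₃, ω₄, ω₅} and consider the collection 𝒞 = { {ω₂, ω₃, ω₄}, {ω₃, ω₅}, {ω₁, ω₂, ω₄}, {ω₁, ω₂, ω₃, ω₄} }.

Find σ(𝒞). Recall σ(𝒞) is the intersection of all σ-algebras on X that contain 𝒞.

|σ(𝒞)| = 16.  σ(𝒞) = { ∅, {ω₁}, {ω₃}, {ω₅}, {ω₁, ω₃}, {ω₁, ω₅}, {ω₂, ω₄}, {ω₃, ω₅}, {ω₁, ω₂, ω₄}, {ω₁, ω₃, ω₅}, {ω₂, ω₃, ω₄}, {ω₂, ω₄, ω₅}, {ω₁, ω₂, ω₃, ω₄}, {ω₁, ω₂, ω₄, ω₅}, {ω₂, ω₃, ω₄, ω₅}, X }

Derivation:
Initial family (6 sets): { ∅, {ω₃, ω₅}, {ω₁, ω₂, ω₄}, {ω₂, ω₃, ω₄}, {ω₁, ω₂, ω₃, ω₄}, X }.
Iteration 1. New:
  {ω₅}  = complement {ω₁, ω₂, ω₃, ω₄}
  {ω₁, ω₅}  = complement {ω₂, ω₃, ω₄}
  {ω₂, ω₃, ω₄, ω₅}  = {ω₂, ω₃, ω₄} ∪ {ω₃, ω₅}
Iteration 2: +3 →
  {ω₁}  = complement {ω₂, ω₃, ω₄, ω₅}
  {ω₁, ω₃, ω₅}  = {ω₁, ω₅} ∪ {ω₃, ω₅}
  {ω₁, ω₂, ω₄, ω₅}  = {ω₁, ω₂, ω₄} ∪ {ω₅}
Iteration 3 (2 new):
  {ω₃}  = complement {ω₁, ω₂, ω₄, ω₅}
  {ω₂, ω₄}  = complement {ω₁, ω₃, ω₅}
Iteration 4. New:
  {ω₁, ω₃}  = {ω₃} ∪ {ω₁}
  {ω₂, ω₄, ω₅}  = {ω₂, ω₄} ∪ {ω₅}
Iteration 5: closed — nothing new.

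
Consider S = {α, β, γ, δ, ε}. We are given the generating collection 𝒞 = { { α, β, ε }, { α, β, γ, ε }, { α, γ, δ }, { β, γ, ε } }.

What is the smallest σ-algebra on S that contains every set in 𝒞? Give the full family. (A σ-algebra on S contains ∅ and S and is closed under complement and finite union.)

|σ(𝒞)| = 16.  σ(𝒞) = { {  }, { α }, { γ }, { δ }, { α, γ }, { α, δ }, { β, ε }, { γ, δ }, { α, β, ε }, { α, γ, δ }, { β, γ, ε }, { β, δ, ε }, { α, β, γ, ε }, { α, β, δ, ε }, { β, γ, δ, ε }, S }

Derivation:
Initial family (6 sets): { {  }, { α, β, ε }, { α, γ, δ }, { β, γ, ε }, { α, β, γ, ε }, S }.
Step 1 (4 new):
  { δ }  = ᶜ of { α, β, γ, ε }
  { α, δ }  = ᶜ of { β, γ, ε }
  { β, ε }  = ᶜ of { α, γ, δ }
  { γ, δ }  = ᶜ of { α, β, ε }
  — 10 sets.
Step 2. New:
  { β, δ, ε }  = { β, ε } ∪ { δ }
  { α, β, δ, ε }  = { β, ε } ∪ { α, δ }
  { β, γ, δ, ε }  = { β, ε } ∪ { γ, δ }
  — 13 sets.
Step 3 adds 3:
  { α }  = ᶜ of { β, γ, δ, ε }
  { γ }  = ᶜ of { α, β, δ, ε }
  { α, γ }  = ᶜ of { β, δ, ε }
  — 16 sets.
Step 4: closed — nothing new.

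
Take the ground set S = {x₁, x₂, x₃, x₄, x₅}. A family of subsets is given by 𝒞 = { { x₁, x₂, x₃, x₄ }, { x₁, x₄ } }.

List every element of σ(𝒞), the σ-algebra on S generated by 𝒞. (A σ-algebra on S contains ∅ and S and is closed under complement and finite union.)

Answer: σ(𝒞) = { ∅, { x₅ }, { x₁, x₄ }, { x₂, x₃ }, { x₁, x₄, x₅ }, { x₂, x₃, x₅ }, { x₁, x₂, x₃, x₄ }, S }

Working:
Initial family (4 sets): { ∅, { x₁, x₄ }, { x₁, x₂, x₃, x₄ }, S }.
Step 1. New:
  { x₅ }  = { x₁, x₂, x₃, x₄ }ᶜ
  { x₂, x₃, x₅ }  = { x₁, x₄ }ᶜ
  [6 total]
Step 2 adds 1:
  { x₁, x₄, x₅ }  = { x₁, x₄ } ∪ { x₅ }
  [7 total]
Step 3: 1 new —
  { x₂, x₃ }  = { x₁, x₄, x₅ }ᶜ
  [8 total]
Step 4: stable.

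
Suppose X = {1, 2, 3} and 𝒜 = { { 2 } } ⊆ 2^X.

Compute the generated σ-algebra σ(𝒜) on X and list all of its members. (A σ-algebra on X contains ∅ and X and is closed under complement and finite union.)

σ(𝒜) = { {}, { 2 }, { 1, 3 }, X }

Working:
Initial family (3 sets): { {}, { 2 }, X }.
Iteration 1: 1 new —
  { 1, 3 }  = ᶜ of { 2 }
  |family| = 4
Iteration 2: no new sets; the family is a σ-algebra.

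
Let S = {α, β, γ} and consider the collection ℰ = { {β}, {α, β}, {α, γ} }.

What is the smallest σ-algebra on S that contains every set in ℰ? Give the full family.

Answer: σ(ℰ) = { ∅, {α}, {β}, {γ}, {α, β}, {α, γ}, {β, γ}, S }

Working:
Initial family (5 sets): { ∅, {β}, {α, β}, {α, γ}, S }.
Pass 1. New:
  {γ}  = complement {α, β}
  [6 total]
Pass 2: 1 new —
  {β, γ}  = {γ} ∪ {β}
  [7 total]
Pass 3 (1 new):
  {α}  = complement {β, γ}
  [8 total]
Pass 4: closed — nothing new.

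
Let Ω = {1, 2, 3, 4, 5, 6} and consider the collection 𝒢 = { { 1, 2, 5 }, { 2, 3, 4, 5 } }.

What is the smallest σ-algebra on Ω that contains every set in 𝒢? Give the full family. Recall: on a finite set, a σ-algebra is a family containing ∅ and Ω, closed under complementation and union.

Start: 𝒢 ∪ {∅, Ω} = { {}, { 1, 2, 5 }, { 2, 3, 4, 5 }, Ω }.
Step 1 adds 3:
  { 1, 6 }  = ᶜ of { 2, 3, 4, 5 }
  { 3, 4, 6 }  = ᶜ of { 1, 2, 5 }
  { 1, 2, 3, 4, 5 }  = { 1, 2, 5 } ∪ { 2, 3, 4, 5 }
  |family| = 7
Step 2: 4 new —
  { 6 }  = ᶜ of { 1, 2, 3, 4, 5 }
  { 1, 2, 5, 6 }  = { 1, 2, 5 } ∪ { 1, 6 }
  { 1, 3, 4, 6 }  = { 1, 6 } ∪ { 3, 4, 6 }
  { 2, 3, 4, 5, 6 }  = { 3, 4, 6 } ∪ { 2, 3, 4, 5 }
  |family| = 11
Step 3: +3 →
  { 1 }  = ᶜ of { 2, 3, 4, 5, 6 }
  { 2, 5 }  = ᶜ of { 1, 3, 4, 6 }
  { 3, 4 }  = ᶜ of { 1, 2, 5, 6 }
  |family| = 14
Step 4 (2 new):
  { 1, 3, 4 }  = { 3, 4 } ∪ { 1 }
  { 2, 5, 6 }  = { 2, 5 } ∪ { 6 }
  |family| = 16
Step 5 adds nothing — fixpoint reached.

Hence σ(𝒢) has 16 members: { {}, { 1 }, { 6 }, { 1, 6 }, { 2, 5 }, { 3, 4 }, { 1, 2, 5 }, { 1, 3, 4 }, { 2, 5, 6 }, { 3, 4, 6 }, { 1, 2, 5, 6 }, { 1, 3, 4, 6 }, { 2, 3, 4, 5 }, { 1, 2, 3, 4, 5 }, { 2, 3, 4, 5, 6 }, Ω }.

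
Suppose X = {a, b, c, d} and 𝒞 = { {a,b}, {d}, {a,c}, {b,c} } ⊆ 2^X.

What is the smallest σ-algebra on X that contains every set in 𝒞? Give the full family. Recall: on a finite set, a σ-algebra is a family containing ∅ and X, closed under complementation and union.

|σ(𝒞)| = 16.  σ(𝒞) = { {}, {a}, {b}, {c}, {d}, {a,b}, {a,c}, {a,d}, {b,c}, {b,d}, {c,d}, {a,b,c}, {a,b,d}, {a,c,d}, {b,c,d}, X }

Trace:
Initial family (6 sets): { {}, {d}, {a,b}, {a,c}, {b,c}, X }.
Step 1. New:
  {a,d}  = X∖{b,c}
  {b,d}  = X∖{a,c}
  {c,d}  = X∖{a,b}
  {a,b,c}  = X∖{d}
  {a,b,d}  = {a,b} ∪ {d}
  {a,c,d}  = {a,c} ∪ {d}
  {b,c,d}  = {b,c} ∪ {d}
  — 13 sets.
Step 2 (3 new):
  {a}  = X∖{b,c,d}
  {b}  = X∖{a,c,d}
  {c}  = X∖{a,b,d}
  — 16 sets.
Step 3: already closed under ᶜ and ∪.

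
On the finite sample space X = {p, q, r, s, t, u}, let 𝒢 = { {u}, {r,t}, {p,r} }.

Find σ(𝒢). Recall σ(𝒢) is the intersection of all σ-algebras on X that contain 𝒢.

|σ(𝒢)| = 32.  σ(𝒢) = { {}, {p}, {r}, {t}, {u}, {p,r}, {p,t}, {p,u}, {q,s}, {r,t}, {r,u}, {t,u}, {p,q,s}, {p,r,t}, {p,r,u}, {p,t,u}, {q,r,s}, {q,s,t}, {q,s,u}, {r,t,u}, {p,q,r,s}, {p,q,s,t}, {p,q,s,u}, {p,r,t,u}, {q,r,s,t}, {q,r,s,u}, {q,s,t,u}, {p,q,r,s,t}, {p,q,r,s,u}, {p,q,s,t,u}, {q,r,s,t,u}, X }

Trace:
Begin from { {}, {u}, {p,r}, {r,t}, X } (that is, 𝒢 plus ∅ and X).
Round 1: 6 new —
  {p,r,t}  = {p,r} ∪ {r,t}
  {p,r,u}  = {p,r} ∪ {u}
  {r,t,u}  = {r,t} ∪ {u}
  {p,q,s,u}  = complement {r,t}
  {q,s,t,u}  = complement {p,r}
  {p,q,r,s,t}  = complement {u}
  [11 total]
Round 2. New:
  {p,q,s}  = complement {r,t,u}
  {q,s,t}  = complement {p,r,u}
  {q,s,u}  = complement {p,r,t}
  {p,r,t,u}  = {p,r,u} ∪ {p,r,t}
  {p,q,r,s,u}  = {p,q,s,u} ∪ {p,r,u}
  {p,q,s,t,u}  = {p,q,s,u} ∪ {q,s,t,u}
  {q,r,s,t,u}  = {q,s,t,u} ∪ {r,t,u}
  [18 total]
Round 3 adds 7:
  {p}  = complement {q,r,s,t,u}
  {r}  = complement {p,q,s,t,u}
  {t}  = complement {p,q,r,s,u}
  {q,s}  = complement {p,r,t,u}
  {p,q,r,s}  = {p,r} ∪ {p,q,s}
  {p,q,s,t}  = {p,q,s} ∪ {q,s,t}
  {q,r,s,t}  = {r,t} ∪ {q,s,t}
  [25 total]
Round 4. New:
  {p,t}  = {t} ∪ {p}
  {p,u}  = complement {q,r,s,t}
  {r,u}  = complement {p,q,s,t}
  {t,u}  = complement {p,q,r,s}
  {q,r,s}  = {r} ∪ {q,s}
  {q,r,s,u}  = {q,s,u} ∪ {r}
  [31 total]
Round 5: 1 new —
  {p,t,u}  = complement {q,r,s}
  [32 total]
Round 6: stable.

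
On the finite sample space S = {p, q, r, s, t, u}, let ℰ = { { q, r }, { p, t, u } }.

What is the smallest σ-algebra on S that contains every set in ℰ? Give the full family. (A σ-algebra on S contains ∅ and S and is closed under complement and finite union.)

Initial family (4 sets): { {}, { q, r }, { p, t, u }, S }.
Iteration 1: 3 new —
  { q, r, s }  = complement { p, t, u }
  { p, s, t, u }  = complement { q, r }
  { p, q, r, t, u }  = { p, t, u } ∪ { q, r }
  — 7 sets.
Iteration 2: +1 →
  { s }  = complement { p, q, r, t, u }
  — 8 sets.
Iteration 3: already closed under ᶜ and ∪.

Hence σ(ℰ) has 8 members: { {}, { s }, { q, r }, { p, t, u }, { q, r, s }, { p, s, t, u }, { p, q, r, t, u }, S }.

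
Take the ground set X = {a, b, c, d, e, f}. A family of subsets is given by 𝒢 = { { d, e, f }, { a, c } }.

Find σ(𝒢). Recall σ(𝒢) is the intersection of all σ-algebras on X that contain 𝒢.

Take S₀ = 𝒢 ∪ {∅, X} = { {}, { a, c }, { d, e, f }, X }.
Pass 1: 3 new —
  { a, b, c }  = ᶜ of { d, e, f }
  { b, d, e, f }  = ᶜ of { a, c }
  { a, c, d, e, f }  = { a, c } ∪ { d, e, f }
  |family| = 7
Pass 2: 1 new —
  { b }  = ᶜ of { a, c, d, e, f }
  |family| = 8
Pass 3 adds nothing — fixpoint reached.

σ(𝒢) = { {}, { b }, { a, c }, { a, b, c }, { d, e, f }, { b, d, e, f }, { a, c, d, e, f }, X }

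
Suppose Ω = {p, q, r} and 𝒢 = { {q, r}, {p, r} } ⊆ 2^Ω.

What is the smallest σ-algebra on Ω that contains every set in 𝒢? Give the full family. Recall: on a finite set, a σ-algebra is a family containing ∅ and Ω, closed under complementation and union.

|σ(𝒢)| = 8.  σ(𝒢) = { {}, {p}, {q}, {r}, {p, q}, {p, r}, {q, r}, Ω }

Derivation:
Begin from { {}, {p, r}, {q, r}, Ω } (that is, 𝒢 plus ∅ and Ω).
Iteration 1: +2 →
  {p}  = complement {q, r}
  {q}  = complement {p, r}
Iteration 2 (1 new):
  {p, q}  = {q} ∪ {p}
Iteration 3 (1 new):
  {r}  = complement {p, q}
Iteration 4: no new sets; the family is a σ-algebra.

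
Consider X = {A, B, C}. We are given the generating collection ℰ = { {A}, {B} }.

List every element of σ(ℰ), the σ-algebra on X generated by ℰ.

|σ(ℰ)| = 8.  σ(ℰ) = { {}, {A}, {B}, {C}, {A,B}, {A,C}, {B,C}, X }

Trace:
Start: ℰ ∪ {∅, X} = { {}, {A}, {B}, X }.
Round 1 (3 new):
  {A,B}  = {A} ∪ {B}
  {A,C}  = {B}ᶜ
  {B,C}  = {A}ᶜ
  (now 7)
Round 2: +1 →
  {C}  = {A,B}ᶜ
  (now 8)
Round 3: closed — nothing new.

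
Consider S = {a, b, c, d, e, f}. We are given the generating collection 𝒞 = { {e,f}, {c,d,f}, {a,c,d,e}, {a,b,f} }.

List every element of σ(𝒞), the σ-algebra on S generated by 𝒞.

σ(𝒞) = { ∅, {a}, {b}, {e}, {f}, {a,b}, {a,e}, {a,f}, {b,e}, {b,f}, {c,d}, {e,f}, {a,b,e}, {a,b,f}, {a,c,d}, {a,e,f}, {b,c,d}, {b,e,f}, {c,d,e}, {c,d,f}, {a,b,c,d}, {a,b,e,f}, {a,c,d,e}, {a,c,d,f}, {b,c,d,e}, {b,c,d,f}, {c,d,e,f}, {a,b,c,d,e}, {a,b,c,d,f}, {a,c,d,e,f}, {b,c,d,e,f}, S }

Derivation:
Initial family (6 sets): { ∅, {e,f}, {a,b,f}, {c,d,f}, {a,c,d,e}, S }.
Iteration 1 (8 new):
  {b,f}  = ᶜ of {a,c,d,e}
  {a,b,e}  = ᶜ of {c,d,f}
  {c,d,e}  = ᶜ of {a,b,f}
  {a,b,c,d}  = ᶜ of {e,f}
  {a,b,e,f}  = {e,f} ∪ {a,b,f}
  {c,d,e,f}  = {e,f} ∪ {c,d,f}
  {a,b,c,d,f}  = {c,d,f} ∪ {a,b,f}
  {a,c,d,e,f}  = {a,c,d,e} ∪ {e,f}
Iteration 2 adds 8:
  {b}  = ᶜ of {a,c,d,e,f}
  {e}  = ᶜ of {a,b,c,d,f}
  {a,b}  = ᶜ of {c,d,e,f}
  {c,d}  = ᶜ of {a,b,e,f}
  {b,e,f}  = {e,f} ∪ {b,f}
  {b,c,d,f}  = {b,f} ∪ {c,d,f}
  {a,b,c,d,e}  = {c,d,e} ∪ {a,b,e}
  {b,c,d,e,f}  = {c,d,e} ∪ {b,f}
Iteration 3. New:
  {a}  = ᶜ of {b,c,d,e,f}
  {f}  = ᶜ of {a,b,c,d,e}
  {a,e}  = ᶜ of {b,c,d,f}
  {b,e}  = {b} ∪ {e}
  {a,c,d}  = ᶜ of {b,e,f}
  {b,c,d}  = {c,d} ∪ {b}
  {b,c,d,e}  = {c,d,e} ∪ {b}
Iteration 4 adds 3:
  {a,f}  = ᶜ of {b,c,d,e}
  {a,e,f}  = ᶜ of {b,c,d}
  {a,c,d,f}  = ᶜ of {b,e}
After Iteration 5 the family is unchanged; done.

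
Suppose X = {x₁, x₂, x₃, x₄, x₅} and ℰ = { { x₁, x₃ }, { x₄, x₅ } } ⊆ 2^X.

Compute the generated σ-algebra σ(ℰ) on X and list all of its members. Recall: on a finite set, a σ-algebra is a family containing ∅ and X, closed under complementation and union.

σ(ℰ) = { ∅, { x₂ }, { x₁, x₃ }, { x₄, x₅ }, { x₁, x₂, x₃ }, { x₂, x₄, x₅ }, { x₁, x₃, x₄, x₅ }, X }

Derivation:
Begin from { ∅, { x₁, x₃ }, { x₄, x₅ }, X } (that is, ℰ plus ∅ and X).
Iteration 1: 3 new —
  { x₁, x₂, x₃ }  = X∖{ x₄, x₅ }
  { x₂, x₄, x₅ }  = X∖{ x₁, x₃ }
  { x₁, x₃, x₄, x₅ }  = { x₁, x₃ } ∪ { x₄, x₅ }
  — 7 sets.
Iteration 2: 1 new —
  { x₂ }  = X∖{ x₁, x₃, x₄, x₅ }
  — 8 sets.
Iteration 3: already closed under ᶜ and ∪.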